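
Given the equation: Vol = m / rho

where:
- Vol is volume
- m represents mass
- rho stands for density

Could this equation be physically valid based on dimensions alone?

Yes

Vol (volume) has dimensions [L^3].
m (mass) has dimensions [M].
rho (density) has dimensions [L^-3 M].

Left side: [L^3]
Right side: [L^3]

Both sides have the same dimensions, so the equation is dimensionally consistent.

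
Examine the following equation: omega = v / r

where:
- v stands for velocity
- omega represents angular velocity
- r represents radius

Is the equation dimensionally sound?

Yes

v (velocity) has dimensions [L T^-1].
omega (angular velocity) has dimensions [T^-1].
r (radius) has dimensions [L].

Left side: [T^-1]
Right side: [T^-1]

Both sides have the same dimensions, so the equation is dimensionally consistent.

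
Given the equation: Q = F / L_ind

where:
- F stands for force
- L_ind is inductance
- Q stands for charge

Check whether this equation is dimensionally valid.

No

F (force) has dimensions [L M T^-2].
L_ind (inductance) has dimensions [I^-2 L^2 M T^-2].
Q (charge) has dimensions [I T].

Left side: [I T]
Right side: [I^2 L^-1]

The two sides have different dimensions, so the equation is NOT dimensionally consistent.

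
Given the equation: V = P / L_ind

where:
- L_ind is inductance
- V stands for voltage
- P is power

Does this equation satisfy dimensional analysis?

No

L_ind (inductance) has dimensions [I^-2 L^2 M T^-2].
V (voltage) has dimensions [I^-1 L^2 M T^-3].
P (power) has dimensions [L^2 M T^-3].

Left side: [I^-1 L^2 M T^-3]
Right side: [I^2 T^-1]

The two sides have different dimensions, so the equation is NOT dimensionally consistent.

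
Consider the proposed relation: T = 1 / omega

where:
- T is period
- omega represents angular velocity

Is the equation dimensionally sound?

Yes

T (period) has dimensions [T].
omega (angular velocity) has dimensions [T^-1].

Left side: [T]
Right side: [T]

Both sides have the same dimensions, so the equation is dimensionally consistent.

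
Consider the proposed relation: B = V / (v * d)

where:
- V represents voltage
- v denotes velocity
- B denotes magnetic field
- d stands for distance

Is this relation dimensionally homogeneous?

Yes

V (voltage) has dimensions [I^-1 L^2 M T^-3].
v (velocity) has dimensions [L T^-1].
B (magnetic field) has dimensions [I^-1 M T^-2].
d (distance) has dimensions [L].

Left side: [I^-1 M T^-2]
Right side: [I^-1 M T^-2]

Both sides have the same dimensions, so the equation is dimensionally consistent.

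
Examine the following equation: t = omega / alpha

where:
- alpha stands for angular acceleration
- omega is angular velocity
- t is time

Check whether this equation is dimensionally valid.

Yes

alpha (angular acceleration) has dimensions [T^-2].
omega (angular velocity) has dimensions [T^-1].
t (time) has dimensions [T].

Left side: [T]
Right side: [T]

Both sides have the same dimensions, so the equation is dimensionally consistent.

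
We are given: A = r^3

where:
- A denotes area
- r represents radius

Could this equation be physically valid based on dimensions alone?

No

A (area) has dimensions [L^2].
r (radius) has dimensions [L].

Left side: [L^2]
Right side: [L^3]

The two sides have different dimensions, so the equation is NOT dimensionally consistent.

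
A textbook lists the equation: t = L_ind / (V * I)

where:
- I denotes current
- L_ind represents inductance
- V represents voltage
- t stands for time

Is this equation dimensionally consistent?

No

I (current) has dimensions [I].
L_ind (inductance) has dimensions [I^-2 L^2 M T^-2].
V (voltage) has dimensions [I^-1 L^2 M T^-3].
t (time) has dimensions [T].

Left side: [T]
Right side: [I^-2 T]

The two sides have different dimensions, so the equation is NOT dimensionally consistent.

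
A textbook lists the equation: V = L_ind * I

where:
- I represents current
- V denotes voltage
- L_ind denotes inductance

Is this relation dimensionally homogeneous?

No

I (current) has dimensions [I].
V (voltage) has dimensions [I^-1 L^2 M T^-3].
L_ind (inductance) has dimensions [I^-2 L^2 M T^-2].

Left side: [I^-1 L^2 M T^-3]
Right side: [I^-1 L^2 M T^-2]

The two sides have different dimensions, so the equation is NOT dimensionally consistent.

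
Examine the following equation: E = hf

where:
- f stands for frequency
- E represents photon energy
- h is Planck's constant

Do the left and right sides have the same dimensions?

Yes

f (frequency) has dimensions [T^-1].
E (photon energy) has dimensions [L^2 M T^-2].
h (Planck's constant) has dimensions [L^2 M T^-1].

Left side: [L^2 M T^-2]
Right side: [L^2 M T^-2]

Both sides have the same dimensions, so the equation is dimensionally consistent.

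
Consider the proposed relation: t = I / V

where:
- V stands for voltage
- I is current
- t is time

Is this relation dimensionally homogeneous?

No

V (voltage) has dimensions [I^-1 L^2 M T^-3].
I (current) has dimensions [I].
t (time) has dimensions [T].

Left side: [T]
Right side: [I^2 L^-2 M^-1 T^3]

The two sides have different dimensions, so the equation is NOT dimensionally consistent.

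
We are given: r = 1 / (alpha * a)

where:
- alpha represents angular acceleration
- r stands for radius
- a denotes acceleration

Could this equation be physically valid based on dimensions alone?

No

alpha (angular acceleration) has dimensions [T^-2].
r (radius) has dimensions [L].
a (acceleration) has dimensions [L T^-2].

Left side: [L]
Right side: [L^-1 T^4]

The two sides have different dimensions, so the equation is NOT dimensionally consistent.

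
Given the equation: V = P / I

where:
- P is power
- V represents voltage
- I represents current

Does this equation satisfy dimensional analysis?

Yes

P (power) has dimensions [L^2 M T^-3].
V (voltage) has dimensions [I^-1 L^2 M T^-3].
I (current) has dimensions [I].

Left side: [I^-1 L^2 M T^-3]
Right side: [I^-1 L^2 M T^-3]

Both sides have the same dimensions, so the equation is dimensionally consistent.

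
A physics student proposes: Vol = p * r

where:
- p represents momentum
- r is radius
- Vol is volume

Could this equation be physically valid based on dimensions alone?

No

p (momentum) has dimensions [L M T^-1].
r (radius) has dimensions [L].
Vol (volume) has dimensions [L^3].

Left side: [L^3]
Right side: [L^2 M T^-1]

The two sides have different dimensions, so the equation is NOT dimensionally consistent.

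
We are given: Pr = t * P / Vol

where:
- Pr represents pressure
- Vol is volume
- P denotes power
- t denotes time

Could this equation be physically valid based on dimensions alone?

Yes

Pr (pressure) has dimensions [L^-1 M T^-2].
Vol (volume) has dimensions [L^3].
P (power) has dimensions [L^2 M T^-3].
t (time) has dimensions [T].

Left side: [L^-1 M T^-2]
Right side: [L^-1 M T^-2]

Both sides have the same dimensions, so the equation is dimensionally consistent.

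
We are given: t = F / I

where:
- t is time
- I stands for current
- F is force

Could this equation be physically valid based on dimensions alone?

No

t (time) has dimensions [T].
I (current) has dimensions [I].
F (force) has dimensions [L M T^-2].

Left side: [T]
Right side: [I^-1 L M T^-2]

The two sides have different dimensions, so the equation is NOT dimensionally consistent.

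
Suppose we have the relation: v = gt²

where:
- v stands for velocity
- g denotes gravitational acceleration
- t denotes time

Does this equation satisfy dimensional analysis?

No

v (velocity) has dimensions [L T^-1].
g (gravitational acceleration) has dimensions [L T^-2].
t (time) has dimensions [T].

Left side: [L T^-1]
Right side: [L]

The two sides have different dimensions, so the equation is NOT dimensionally consistent.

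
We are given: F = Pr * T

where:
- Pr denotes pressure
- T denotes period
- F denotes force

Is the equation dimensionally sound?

No

Pr (pressure) has dimensions [L^-1 M T^-2].
T (period) has dimensions [T].
F (force) has dimensions [L M T^-2].

Left side: [L M T^-2]
Right side: [L^-1 M T^-1]

The two sides have different dimensions, so the equation is NOT dimensionally consistent.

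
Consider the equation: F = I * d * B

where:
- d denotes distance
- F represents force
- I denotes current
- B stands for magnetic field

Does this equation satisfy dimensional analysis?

Yes

d (distance) has dimensions [L].
F (force) has dimensions [L M T^-2].
I (current) has dimensions [I].
B (magnetic field) has dimensions [I^-1 M T^-2].

Left side: [L M T^-2]
Right side: [L M T^-2]

Both sides have the same dimensions, so the equation is dimensionally consistent.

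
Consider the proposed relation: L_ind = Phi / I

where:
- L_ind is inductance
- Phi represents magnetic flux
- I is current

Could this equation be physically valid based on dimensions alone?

Yes

L_ind (inductance) has dimensions [I^-2 L^2 M T^-2].
Phi (magnetic flux) has dimensions [I^-1 L^2 M T^-2].
I (current) has dimensions [I].

Left side: [I^-2 L^2 M T^-2]
Right side: [I^-2 L^2 M T^-2]

Both sides have the same dimensions, so the equation is dimensionally consistent.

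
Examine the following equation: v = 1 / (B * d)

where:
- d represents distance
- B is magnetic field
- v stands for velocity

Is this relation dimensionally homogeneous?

No

d (distance) has dimensions [L].
B (magnetic field) has dimensions [I^-1 M T^-2].
v (velocity) has dimensions [L T^-1].

Left side: [L T^-1]
Right side: [I L^-1 M^-1 T^2]

The two sides have different dimensions, so the equation is NOT dimensionally consistent.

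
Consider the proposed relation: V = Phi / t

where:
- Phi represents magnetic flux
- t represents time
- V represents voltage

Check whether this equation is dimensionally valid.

Yes

Phi (magnetic flux) has dimensions [I^-1 L^2 M T^-2].
t (time) has dimensions [T].
V (voltage) has dimensions [I^-1 L^2 M T^-3].

Left side: [I^-1 L^2 M T^-3]
Right side: [I^-1 L^2 M T^-3]

Both sides have the same dimensions, so the equation is dimensionally consistent.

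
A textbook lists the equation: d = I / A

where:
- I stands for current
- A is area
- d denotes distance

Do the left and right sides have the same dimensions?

No

I (current) has dimensions [I].
A (area) has dimensions [L^2].
d (distance) has dimensions [L].

Left side: [L]
Right side: [I L^-2]

The two sides have different dimensions, so the equation is NOT dimensionally consistent.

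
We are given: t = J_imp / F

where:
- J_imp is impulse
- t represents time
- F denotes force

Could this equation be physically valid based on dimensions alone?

Yes

J_imp (impulse) has dimensions [L M T^-1].
t (time) has dimensions [T].
F (force) has dimensions [L M T^-2].

Left side: [T]
Right side: [T]

Both sides have the same dimensions, so the equation is dimensionally consistent.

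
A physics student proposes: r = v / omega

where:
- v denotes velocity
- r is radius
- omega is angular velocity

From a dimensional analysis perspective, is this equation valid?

Yes

v (velocity) has dimensions [L T^-1].
r (radius) has dimensions [L].
omega (angular velocity) has dimensions [T^-1].

Left side: [L]
Right side: [L]

Both sides have the same dimensions, so the equation is dimensionally consistent.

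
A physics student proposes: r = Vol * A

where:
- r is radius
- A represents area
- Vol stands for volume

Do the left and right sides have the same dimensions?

No

r (radius) has dimensions [L].
A (area) has dimensions [L^2].
Vol (volume) has dimensions [L^3].

Left side: [L]
Right side: [L^5]

The two sides have different dimensions, so the equation is NOT dimensionally consistent.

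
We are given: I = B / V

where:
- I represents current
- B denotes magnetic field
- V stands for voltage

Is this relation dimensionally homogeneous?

No

I (current) has dimensions [I].
B (magnetic field) has dimensions [I^-1 M T^-2].
V (voltage) has dimensions [I^-1 L^2 M T^-3].

Left side: [I]
Right side: [L^-2 T]

The two sides have different dimensions, so the equation is NOT dimensionally consistent.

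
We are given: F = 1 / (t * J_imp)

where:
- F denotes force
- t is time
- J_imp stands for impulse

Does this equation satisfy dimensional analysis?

No

F (force) has dimensions [L M T^-2].
t (time) has dimensions [T].
J_imp (impulse) has dimensions [L M T^-1].

Left side: [L M T^-2]
Right side: [L^-1 M^-1]

The two sides have different dimensions, so the equation is NOT dimensionally consistent.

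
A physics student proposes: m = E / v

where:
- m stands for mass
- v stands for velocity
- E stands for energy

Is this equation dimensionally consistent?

No

m (mass) has dimensions [M].
v (velocity) has dimensions [L T^-1].
E (energy) has dimensions [L^2 M T^-2].

Left side: [M]
Right side: [L M T^-1]

The two sides have different dimensions, so the equation is NOT dimensionally consistent.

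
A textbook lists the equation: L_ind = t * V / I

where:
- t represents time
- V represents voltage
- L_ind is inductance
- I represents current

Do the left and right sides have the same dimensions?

Yes

t (time) has dimensions [T].
V (voltage) has dimensions [I^-1 L^2 M T^-3].
L_ind (inductance) has dimensions [I^-2 L^2 M T^-2].
I (current) has dimensions [I].

Left side: [I^-2 L^2 M T^-2]
Right side: [I^-2 L^2 M T^-2]

Both sides have the same dimensions, so the equation is dimensionally consistent.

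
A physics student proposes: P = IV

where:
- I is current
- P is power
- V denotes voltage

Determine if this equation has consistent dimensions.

Yes

I (current) has dimensions [I].
P (power) has dimensions [L^2 M T^-3].
V (voltage) has dimensions [I^-1 L^2 M T^-3].

Left side: [L^2 M T^-3]
Right side: [L^2 M T^-3]

Both sides have the same dimensions, so the equation is dimensionally consistent.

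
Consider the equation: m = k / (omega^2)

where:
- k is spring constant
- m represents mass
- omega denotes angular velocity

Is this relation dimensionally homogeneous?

Yes

k (spring constant) has dimensions [M T^-2].
m (mass) has dimensions [M].
omega (angular velocity) has dimensions [T^-1].

Left side: [M]
Right side: [M]

Both sides have the same dimensions, so the equation is dimensionally consistent.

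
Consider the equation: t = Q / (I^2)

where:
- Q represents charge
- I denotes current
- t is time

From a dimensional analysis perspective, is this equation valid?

No

Q (charge) has dimensions [I T].
I (current) has dimensions [I].
t (time) has dimensions [T].

Left side: [T]
Right side: [I^-1 T]

The two sides have different dimensions, so the equation is NOT dimensionally consistent.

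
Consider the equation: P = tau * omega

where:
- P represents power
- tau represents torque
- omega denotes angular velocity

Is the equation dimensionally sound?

Yes

P (power) has dimensions [L^2 M T^-3].
tau (torque) has dimensions [L^2 M T^-2].
omega (angular velocity) has dimensions [T^-1].

Left side: [L^2 M T^-3]
Right side: [L^2 M T^-3]

Both sides have the same dimensions, so the equation is dimensionally consistent.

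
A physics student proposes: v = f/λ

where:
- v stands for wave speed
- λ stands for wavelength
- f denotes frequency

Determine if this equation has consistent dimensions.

No

v (wave speed) has dimensions [L T^-1].
λ (wavelength) has dimensions [L].
f (frequency) has dimensions [T^-1].

Left side: [L T^-1]
Right side: [L^-1 T^-1]

The two sides have different dimensions, so the equation is NOT dimensionally consistent.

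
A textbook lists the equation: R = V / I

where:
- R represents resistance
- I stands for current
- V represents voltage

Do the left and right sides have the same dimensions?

Yes

R (resistance) has dimensions [I^-2 L^2 M T^-3].
I (current) has dimensions [I].
V (voltage) has dimensions [I^-1 L^2 M T^-3].

Left side: [I^-2 L^2 M T^-3]
Right side: [I^-2 L^2 M T^-3]

Both sides have the same dimensions, so the equation is dimensionally consistent.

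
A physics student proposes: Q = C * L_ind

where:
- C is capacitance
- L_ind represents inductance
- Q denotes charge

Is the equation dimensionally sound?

No

C (capacitance) has dimensions [I^2 L^-2 M^-1 T^4].
L_ind (inductance) has dimensions [I^-2 L^2 M T^-2].
Q (charge) has dimensions [I T].

Left side: [I T]
Right side: [T^2]

The two sides have different dimensions, so the equation is NOT dimensionally consistent.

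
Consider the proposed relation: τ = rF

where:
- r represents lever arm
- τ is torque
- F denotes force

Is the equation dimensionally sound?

Yes

r (lever arm) has dimensions [L].
τ (torque) has dimensions [L^2 M T^-2].
F (force) has dimensions [L M T^-2].

Left side: [L^2 M T^-2]
Right side: [L^2 M T^-2]

Both sides have the same dimensions, so the equation is dimensionally consistent.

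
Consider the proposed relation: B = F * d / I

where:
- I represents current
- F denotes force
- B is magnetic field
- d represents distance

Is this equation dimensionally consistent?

No

I (current) has dimensions [I].
F (force) has dimensions [L M T^-2].
B (magnetic field) has dimensions [I^-1 M T^-2].
d (distance) has dimensions [L].

Left side: [I^-1 M T^-2]
Right side: [I^-1 L^2 M T^-2]

The two sides have different dimensions, so the equation is NOT dimensionally consistent.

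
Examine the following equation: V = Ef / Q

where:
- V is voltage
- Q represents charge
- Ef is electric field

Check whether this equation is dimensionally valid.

No

V (voltage) has dimensions [I^-1 L^2 M T^-3].
Q (charge) has dimensions [I T].
Ef (electric field) has dimensions [I^-1 L M T^-3].

Left side: [I^-1 L^2 M T^-3]
Right side: [I^-2 L M T^-4]

The two sides have different dimensions, so the equation is NOT dimensionally consistent.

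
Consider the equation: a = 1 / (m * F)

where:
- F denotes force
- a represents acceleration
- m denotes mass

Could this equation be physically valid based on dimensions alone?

No

F (force) has dimensions [L M T^-2].
a (acceleration) has dimensions [L T^-2].
m (mass) has dimensions [M].

Left side: [L T^-2]
Right side: [L^-1 M^-2 T^2]

The two sides have different dimensions, so the equation is NOT dimensionally consistent.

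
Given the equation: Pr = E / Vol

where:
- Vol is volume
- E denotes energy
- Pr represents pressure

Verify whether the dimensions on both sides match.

Yes

Vol (volume) has dimensions [L^3].
E (energy) has dimensions [L^2 M T^-2].
Pr (pressure) has dimensions [L^-1 M T^-2].

Left side: [L^-1 M T^-2]
Right side: [L^-1 M T^-2]

Both sides have the same dimensions, so the equation is dimensionally consistent.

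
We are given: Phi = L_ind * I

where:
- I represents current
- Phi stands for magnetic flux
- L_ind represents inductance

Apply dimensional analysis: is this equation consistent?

Yes

I (current) has dimensions [I].
Phi (magnetic flux) has dimensions [I^-1 L^2 M T^-2].
L_ind (inductance) has dimensions [I^-2 L^2 M T^-2].

Left side: [I^-1 L^2 M T^-2]
Right side: [I^-1 L^2 M T^-2]

Both sides have the same dimensions, so the equation is dimensionally consistent.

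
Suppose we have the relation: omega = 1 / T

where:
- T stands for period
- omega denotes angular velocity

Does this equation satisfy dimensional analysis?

Yes

T (period) has dimensions [T].
omega (angular velocity) has dimensions [T^-1].

Left side: [T^-1]
Right side: [T^-1]

Both sides have the same dimensions, so the equation is dimensionally consistent.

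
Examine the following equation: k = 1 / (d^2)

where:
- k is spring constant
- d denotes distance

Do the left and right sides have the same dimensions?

No

k (spring constant) has dimensions [M T^-2].
d (distance) has dimensions [L].

Left side: [M T^-2]
Right side: [L^-2]

The two sides have different dimensions, so the equation is NOT dimensionally consistent.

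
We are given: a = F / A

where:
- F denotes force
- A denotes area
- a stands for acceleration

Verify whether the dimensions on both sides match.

No

F (force) has dimensions [L M T^-2].
A (area) has dimensions [L^2].
a (acceleration) has dimensions [L T^-2].

Left side: [L T^-2]
Right side: [L^-1 M T^-2]

The two sides have different dimensions, so the equation is NOT dimensionally consistent.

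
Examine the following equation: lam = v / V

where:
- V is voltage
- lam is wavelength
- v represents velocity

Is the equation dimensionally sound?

No

V (voltage) has dimensions [I^-1 L^2 M T^-3].
lam (wavelength) has dimensions [L].
v (velocity) has dimensions [L T^-1].

Left side: [L]
Right side: [I L^-1 M^-1 T^2]

The two sides have different dimensions, so the equation is NOT dimensionally consistent.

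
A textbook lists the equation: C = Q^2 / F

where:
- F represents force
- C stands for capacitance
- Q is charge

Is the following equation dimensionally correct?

No

F (force) has dimensions [L M T^-2].
C (capacitance) has dimensions [I^2 L^-2 M^-1 T^4].
Q (charge) has dimensions [I T].

Left side: [I^2 L^-2 M^-1 T^4]
Right side: [I^2 L^-1 M^-1 T^4]

The two sides have different dimensions, so the equation is NOT dimensionally consistent.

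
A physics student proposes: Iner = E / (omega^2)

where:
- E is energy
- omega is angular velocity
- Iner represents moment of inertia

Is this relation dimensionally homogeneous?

Yes

E (energy) has dimensions [L^2 M T^-2].
omega (angular velocity) has dimensions [T^-1].
Iner (moment of inertia) has dimensions [L^2 M].

Left side: [L^2 M]
Right side: [L^2 M]

Both sides have the same dimensions, so the equation is dimensionally consistent.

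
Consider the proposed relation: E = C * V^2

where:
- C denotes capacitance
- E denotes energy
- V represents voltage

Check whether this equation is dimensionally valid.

Yes

C (capacitance) has dimensions [I^2 L^-2 M^-1 T^4].
E (energy) has dimensions [L^2 M T^-2].
V (voltage) has dimensions [I^-1 L^2 M T^-3].

Left side: [L^2 M T^-2]
Right side: [L^2 M T^-2]

Both sides have the same dimensions, so the equation is dimensionally consistent.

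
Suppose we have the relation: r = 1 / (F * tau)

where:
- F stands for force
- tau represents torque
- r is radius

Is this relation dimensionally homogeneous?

No

F (force) has dimensions [L M T^-2].
tau (torque) has dimensions [L^2 M T^-2].
r (radius) has dimensions [L].

Left side: [L]
Right side: [L^-3 M^-2 T^4]

The two sides have different dimensions, so the equation is NOT dimensionally consistent.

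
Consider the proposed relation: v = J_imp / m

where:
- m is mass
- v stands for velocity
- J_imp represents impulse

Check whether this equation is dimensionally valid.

Yes

m (mass) has dimensions [M].
v (velocity) has dimensions [L T^-1].
J_imp (impulse) has dimensions [L M T^-1].

Left side: [L T^-1]
Right side: [L T^-1]

Both sides have the same dimensions, so the equation is dimensionally consistent.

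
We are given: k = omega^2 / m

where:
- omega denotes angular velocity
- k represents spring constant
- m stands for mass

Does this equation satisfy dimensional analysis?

No

omega (angular velocity) has dimensions [T^-1].
k (spring constant) has dimensions [M T^-2].
m (mass) has dimensions [M].

Left side: [M T^-2]
Right side: [M^-1 T^-2]

The two sides have different dimensions, so the equation is NOT dimensionally consistent.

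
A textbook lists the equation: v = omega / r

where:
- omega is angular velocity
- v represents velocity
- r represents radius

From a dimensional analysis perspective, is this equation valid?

No

omega (angular velocity) has dimensions [T^-1].
v (velocity) has dimensions [L T^-1].
r (radius) has dimensions [L].

Left side: [L T^-1]
Right side: [L^-1 T^-1]

The two sides have different dimensions, so the equation is NOT dimensionally consistent.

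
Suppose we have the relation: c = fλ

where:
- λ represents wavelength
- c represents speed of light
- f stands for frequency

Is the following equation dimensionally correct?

Yes

λ (wavelength) has dimensions [L].
c (speed of light) has dimensions [L T^-1].
f (frequency) has dimensions [T^-1].

Left side: [L T^-1]
Right side: [L T^-1]

Both sides have the same dimensions, so the equation is dimensionally consistent.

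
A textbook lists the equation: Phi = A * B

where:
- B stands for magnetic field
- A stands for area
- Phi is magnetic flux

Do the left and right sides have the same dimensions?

Yes

B (magnetic field) has dimensions [I^-1 M T^-2].
A (area) has dimensions [L^2].
Phi (magnetic flux) has dimensions [I^-1 L^2 M T^-2].

Left side: [I^-1 L^2 M T^-2]
Right side: [I^-1 L^2 M T^-2]

Both sides have the same dimensions, so the equation is dimensionally consistent.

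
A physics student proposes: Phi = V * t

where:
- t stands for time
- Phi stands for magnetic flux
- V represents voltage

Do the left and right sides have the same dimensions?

Yes

t (time) has dimensions [T].
Phi (magnetic flux) has dimensions [I^-1 L^2 M T^-2].
V (voltage) has dimensions [I^-1 L^2 M T^-3].

Left side: [I^-1 L^2 M T^-2]
Right side: [I^-1 L^2 M T^-2]

Both sides have the same dimensions, so the equation is dimensionally consistent.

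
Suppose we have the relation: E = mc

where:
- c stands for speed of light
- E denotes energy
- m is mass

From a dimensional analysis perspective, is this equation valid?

No

c (speed of light) has dimensions [L T^-1].
E (energy) has dimensions [L^2 M T^-2].
m (mass) has dimensions [M].

Left side: [L^2 M T^-2]
Right side: [L M T^-1]

The two sides have different dimensions, so the equation is NOT dimensionally consistent.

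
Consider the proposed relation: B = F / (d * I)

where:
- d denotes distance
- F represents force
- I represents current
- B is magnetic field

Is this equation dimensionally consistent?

Yes

d (distance) has dimensions [L].
F (force) has dimensions [L M T^-2].
I (current) has dimensions [I].
B (magnetic field) has dimensions [I^-1 M T^-2].

Left side: [I^-1 M T^-2]
Right side: [I^-1 M T^-2]

Both sides have the same dimensions, so the equation is dimensionally consistent.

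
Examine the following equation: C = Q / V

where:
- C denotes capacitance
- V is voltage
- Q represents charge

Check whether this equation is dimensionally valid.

Yes

C (capacitance) has dimensions [I^2 L^-2 M^-1 T^4].
V (voltage) has dimensions [I^-1 L^2 M T^-3].
Q (charge) has dimensions [I T].

Left side: [I^2 L^-2 M^-1 T^4]
Right side: [I^2 L^-2 M^-1 T^4]

Both sides have the same dimensions, so the equation is dimensionally consistent.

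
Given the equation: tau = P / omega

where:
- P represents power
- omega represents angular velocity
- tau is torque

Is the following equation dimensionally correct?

Yes

P (power) has dimensions [L^2 M T^-3].
omega (angular velocity) has dimensions [T^-1].
tau (torque) has dimensions [L^2 M T^-2].

Left side: [L^2 M T^-2]
Right side: [L^2 M T^-2]

Both sides have the same dimensions, so the equation is dimensionally consistent.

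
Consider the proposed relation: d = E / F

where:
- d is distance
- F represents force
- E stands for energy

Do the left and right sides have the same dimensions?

Yes

d (distance) has dimensions [L].
F (force) has dimensions [L M T^-2].
E (energy) has dimensions [L^2 M T^-2].

Left side: [L]
Right side: [L]

Both sides have the same dimensions, so the equation is dimensionally consistent.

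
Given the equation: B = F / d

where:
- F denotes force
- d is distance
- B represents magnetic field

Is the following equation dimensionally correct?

No

F (force) has dimensions [L M T^-2].
d (distance) has dimensions [L].
B (magnetic field) has dimensions [I^-1 M T^-2].

Left side: [I^-1 M T^-2]
Right side: [M T^-2]

The two sides have different dimensions, so the equation is NOT dimensionally consistent.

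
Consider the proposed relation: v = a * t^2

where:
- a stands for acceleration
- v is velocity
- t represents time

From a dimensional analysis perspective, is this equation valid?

No

a (acceleration) has dimensions [L T^-2].
v (velocity) has dimensions [L T^-1].
t (time) has dimensions [T].

Left side: [L T^-1]
Right side: [L]

The two sides have different dimensions, so the equation is NOT dimensionally consistent.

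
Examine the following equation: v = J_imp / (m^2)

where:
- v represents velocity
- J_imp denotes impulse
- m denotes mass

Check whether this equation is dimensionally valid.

No

v (velocity) has dimensions [L T^-1].
J_imp (impulse) has dimensions [L M T^-1].
m (mass) has dimensions [M].

Left side: [L T^-1]
Right side: [L M^-1 T^-1]

The two sides have different dimensions, so the equation is NOT dimensionally consistent.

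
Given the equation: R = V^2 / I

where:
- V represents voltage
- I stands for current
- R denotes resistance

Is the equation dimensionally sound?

No

V (voltage) has dimensions [I^-1 L^2 M T^-3].
I (current) has dimensions [I].
R (resistance) has dimensions [I^-2 L^2 M T^-3].

Left side: [I^-2 L^2 M T^-3]
Right side: [I^-3 L^4 M^2 T^-6]

The two sides have different dimensions, so the equation is NOT dimensionally consistent.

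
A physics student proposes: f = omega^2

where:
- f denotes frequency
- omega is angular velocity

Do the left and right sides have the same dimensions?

No

f (frequency) has dimensions [T^-1].
omega (angular velocity) has dimensions [T^-1].

Left side: [T^-1]
Right side: [T^-2]

The two sides have different dimensions, so the equation is NOT dimensionally consistent.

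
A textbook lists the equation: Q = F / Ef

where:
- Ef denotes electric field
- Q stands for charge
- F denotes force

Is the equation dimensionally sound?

Yes

Ef (electric field) has dimensions [I^-1 L M T^-3].
Q (charge) has dimensions [I T].
F (force) has dimensions [L M T^-2].

Left side: [I T]
Right side: [I T]

Both sides have the same dimensions, so the equation is dimensionally consistent.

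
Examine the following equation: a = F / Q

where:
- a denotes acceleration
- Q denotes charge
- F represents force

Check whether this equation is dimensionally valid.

No

a (acceleration) has dimensions [L T^-2].
Q (charge) has dimensions [I T].
F (force) has dimensions [L M T^-2].

Left side: [L T^-2]
Right side: [I^-1 L M T^-3]

The two sides have different dimensions, so the equation is NOT dimensionally consistent.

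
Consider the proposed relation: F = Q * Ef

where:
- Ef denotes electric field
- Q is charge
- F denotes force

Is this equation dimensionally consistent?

Yes

Ef (electric field) has dimensions [I^-1 L M T^-3].
Q (charge) has dimensions [I T].
F (force) has dimensions [L M T^-2].

Left side: [L M T^-2]
Right side: [L M T^-2]

Both sides have the same dimensions, so the equation is dimensionally consistent.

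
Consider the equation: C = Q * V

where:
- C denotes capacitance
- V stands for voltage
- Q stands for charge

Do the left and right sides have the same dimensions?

No

C (capacitance) has dimensions [I^2 L^-2 M^-1 T^4].
V (voltage) has dimensions [I^-1 L^2 M T^-3].
Q (charge) has dimensions [I T].

Left side: [I^2 L^-2 M^-1 T^4]
Right side: [L^2 M T^-2]

The two sides have different dimensions, so the equation is NOT dimensionally consistent.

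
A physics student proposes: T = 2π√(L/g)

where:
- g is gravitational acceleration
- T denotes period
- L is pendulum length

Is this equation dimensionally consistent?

Yes

g (gravitational acceleration) has dimensions [L T^-2].
T (period) has dimensions [T].
L (pendulum length) has dimensions [L].

Left side: [T]
Right side: [T]

Both sides have the same dimensions, so the equation is dimensionally consistent.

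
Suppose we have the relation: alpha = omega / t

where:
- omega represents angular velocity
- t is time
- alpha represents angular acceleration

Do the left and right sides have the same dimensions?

Yes

omega (angular velocity) has dimensions [T^-1].
t (time) has dimensions [T].
alpha (angular acceleration) has dimensions [T^-2].

Left side: [T^-2]
Right side: [T^-2]

Both sides have the same dimensions, so the equation is dimensionally consistent.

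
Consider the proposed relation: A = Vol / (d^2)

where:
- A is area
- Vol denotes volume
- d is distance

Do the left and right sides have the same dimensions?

No

A (area) has dimensions [L^2].
Vol (volume) has dimensions [L^3].
d (distance) has dimensions [L].

Left side: [L^2]
Right side: [L]

The two sides have different dimensions, so the equation is NOT dimensionally consistent.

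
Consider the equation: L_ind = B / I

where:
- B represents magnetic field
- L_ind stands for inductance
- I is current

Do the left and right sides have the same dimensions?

No

B (magnetic field) has dimensions [I^-1 M T^-2].
L_ind (inductance) has dimensions [I^-2 L^2 M T^-2].
I (current) has dimensions [I].

Left side: [I^-2 L^2 M T^-2]
Right side: [I^-2 M T^-2]

The two sides have different dimensions, so the equation is NOT dimensionally consistent.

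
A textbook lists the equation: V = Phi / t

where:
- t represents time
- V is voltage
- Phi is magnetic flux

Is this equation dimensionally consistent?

Yes

t (time) has dimensions [T].
V (voltage) has dimensions [I^-1 L^2 M T^-3].
Phi (magnetic flux) has dimensions [I^-1 L^2 M T^-2].

Left side: [I^-1 L^2 M T^-3]
Right side: [I^-1 L^2 M T^-3]

Both sides have the same dimensions, so the equation is dimensionally consistent.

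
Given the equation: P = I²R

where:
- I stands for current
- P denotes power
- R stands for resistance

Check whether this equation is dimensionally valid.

Yes

I (current) has dimensions [I].
P (power) has dimensions [L^2 M T^-3].
R (resistance) has dimensions [I^-2 L^2 M T^-3].

Left side: [L^2 M T^-3]
Right side: [L^2 M T^-3]

Both sides have the same dimensions, so the equation is dimensionally consistent.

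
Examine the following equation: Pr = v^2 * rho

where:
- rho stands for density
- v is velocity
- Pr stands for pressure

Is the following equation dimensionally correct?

Yes

rho (density) has dimensions [L^-3 M].
v (velocity) has dimensions [L T^-1].
Pr (pressure) has dimensions [L^-1 M T^-2].

Left side: [L^-1 M T^-2]
Right side: [L^-1 M T^-2]

Both sides have the same dimensions, so the equation is dimensionally consistent.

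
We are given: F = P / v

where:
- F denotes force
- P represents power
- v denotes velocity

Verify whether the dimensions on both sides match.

Yes

F (force) has dimensions [L M T^-2].
P (power) has dimensions [L^2 M T^-3].
v (velocity) has dimensions [L T^-1].

Left side: [L M T^-2]
Right side: [L M T^-2]

Both sides have the same dimensions, so the equation is dimensionally consistent.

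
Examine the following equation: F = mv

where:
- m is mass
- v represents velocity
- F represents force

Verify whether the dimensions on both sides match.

No

m (mass) has dimensions [M].
v (velocity) has dimensions [L T^-1].
F (force) has dimensions [L M T^-2].

Left side: [L M T^-2]
Right side: [L M T^-1]

The two sides have different dimensions, so the equation is NOT dimensionally consistent.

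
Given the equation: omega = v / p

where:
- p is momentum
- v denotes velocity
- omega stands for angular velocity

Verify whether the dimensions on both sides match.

No

p (momentum) has dimensions [L M T^-1].
v (velocity) has dimensions [L T^-1].
omega (angular velocity) has dimensions [T^-1].

Left side: [T^-1]
Right side: [M^-1]

The two sides have different dimensions, so the equation is NOT dimensionally consistent.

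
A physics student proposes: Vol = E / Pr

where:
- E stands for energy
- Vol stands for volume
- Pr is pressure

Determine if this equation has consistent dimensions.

Yes

E (energy) has dimensions [L^2 M T^-2].
Vol (volume) has dimensions [L^3].
Pr (pressure) has dimensions [L^-1 M T^-2].

Left side: [L^3]
Right side: [L^3]

Both sides have the same dimensions, so the equation is dimensionally consistent.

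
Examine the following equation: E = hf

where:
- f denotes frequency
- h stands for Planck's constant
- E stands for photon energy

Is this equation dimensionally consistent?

Yes

f (frequency) has dimensions [T^-1].
h (Planck's constant) has dimensions [L^2 M T^-1].
E (photon energy) has dimensions [L^2 M T^-2].

Left side: [L^2 M T^-2]
Right side: [L^2 M T^-2]

Both sides have the same dimensions, so the equation is dimensionally consistent.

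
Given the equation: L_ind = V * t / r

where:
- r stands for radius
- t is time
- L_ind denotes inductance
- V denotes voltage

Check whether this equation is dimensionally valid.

No

r (radius) has dimensions [L].
t (time) has dimensions [T].
L_ind (inductance) has dimensions [I^-2 L^2 M T^-2].
V (voltage) has dimensions [I^-1 L^2 M T^-3].

Left side: [I^-2 L^2 M T^-2]
Right side: [I^-1 L M T^-2]

The two sides have different dimensions, so the equation is NOT dimensionally consistent.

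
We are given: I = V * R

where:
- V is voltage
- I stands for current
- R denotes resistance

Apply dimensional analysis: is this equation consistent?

No

V (voltage) has dimensions [I^-1 L^2 M T^-3].
I (current) has dimensions [I].
R (resistance) has dimensions [I^-2 L^2 M T^-3].

Left side: [I]
Right side: [I^-3 L^4 M^2 T^-6]

The two sides have different dimensions, so the equation is NOT dimensionally consistent.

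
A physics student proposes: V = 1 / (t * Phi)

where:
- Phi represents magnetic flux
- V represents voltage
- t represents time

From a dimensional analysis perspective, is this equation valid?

No

Phi (magnetic flux) has dimensions [I^-1 L^2 M T^-2].
V (voltage) has dimensions [I^-1 L^2 M T^-3].
t (time) has dimensions [T].

Left side: [I^-1 L^2 M T^-3]
Right side: [I L^-2 M^-1 T]

The two sides have different dimensions, so the equation is NOT dimensionally consistent.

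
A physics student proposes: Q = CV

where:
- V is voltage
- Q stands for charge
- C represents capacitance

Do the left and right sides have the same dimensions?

Yes

V (voltage) has dimensions [I^-1 L^2 M T^-3].
Q (charge) has dimensions [I T].
C (capacitance) has dimensions [I^2 L^-2 M^-1 T^4].

Left side: [I T]
Right side: [I T]

Both sides have the same dimensions, so the equation is dimensionally consistent.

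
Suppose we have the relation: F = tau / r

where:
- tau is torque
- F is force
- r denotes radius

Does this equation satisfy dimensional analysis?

Yes

tau (torque) has dimensions [L^2 M T^-2].
F (force) has dimensions [L M T^-2].
r (radius) has dimensions [L].

Left side: [L M T^-2]
Right side: [L M T^-2]

Both sides have the same dimensions, so the equation is dimensionally consistent.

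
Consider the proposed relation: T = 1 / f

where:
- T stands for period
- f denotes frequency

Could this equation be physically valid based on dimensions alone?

Yes

T (period) has dimensions [T].
f (frequency) has dimensions [T^-1].

Left side: [T]
Right side: [T]

Both sides have the same dimensions, so the equation is dimensionally consistent.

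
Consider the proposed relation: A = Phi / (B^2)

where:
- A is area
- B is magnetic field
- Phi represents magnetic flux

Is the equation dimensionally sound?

No

A (area) has dimensions [L^2].
B (magnetic field) has dimensions [I^-1 M T^-2].
Phi (magnetic flux) has dimensions [I^-1 L^2 M T^-2].

Left side: [L^2]
Right side: [I L^2 M^-1 T^2]

The two sides have different dimensions, so the equation is NOT dimensionally consistent.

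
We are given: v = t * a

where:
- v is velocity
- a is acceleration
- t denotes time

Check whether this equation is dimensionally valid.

Yes

v (velocity) has dimensions [L T^-1].
a (acceleration) has dimensions [L T^-2].
t (time) has dimensions [T].

Left side: [L T^-1]
Right side: [L T^-1]

Both sides have the same dimensions, so the equation is dimensionally consistent.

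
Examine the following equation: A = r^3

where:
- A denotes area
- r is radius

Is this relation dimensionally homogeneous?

No

A (area) has dimensions [L^2].
r (radius) has dimensions [L].

Left side: [L^2]
Right side: [L^3]

The two sides have different dimensions, so the equation is NOT dimensionally consistent.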